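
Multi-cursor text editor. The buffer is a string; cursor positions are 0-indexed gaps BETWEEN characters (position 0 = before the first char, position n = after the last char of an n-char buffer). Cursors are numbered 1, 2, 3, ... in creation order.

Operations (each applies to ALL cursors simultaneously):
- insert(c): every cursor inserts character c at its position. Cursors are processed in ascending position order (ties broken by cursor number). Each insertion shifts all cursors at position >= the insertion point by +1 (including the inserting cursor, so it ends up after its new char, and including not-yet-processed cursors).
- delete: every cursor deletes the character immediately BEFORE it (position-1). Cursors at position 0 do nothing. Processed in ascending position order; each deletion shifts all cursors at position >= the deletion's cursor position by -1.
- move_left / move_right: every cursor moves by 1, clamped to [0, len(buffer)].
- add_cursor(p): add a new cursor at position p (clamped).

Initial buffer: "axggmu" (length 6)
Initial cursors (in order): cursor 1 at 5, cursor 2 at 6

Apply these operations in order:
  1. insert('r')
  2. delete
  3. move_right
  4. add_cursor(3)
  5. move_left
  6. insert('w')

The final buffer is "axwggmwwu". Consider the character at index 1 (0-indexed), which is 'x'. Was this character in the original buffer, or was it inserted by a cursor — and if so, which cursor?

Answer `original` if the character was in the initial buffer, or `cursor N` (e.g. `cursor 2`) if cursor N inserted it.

Answer: original

Derivation:
After op 1 (insert('r')): buffer="axggmrur" (len 8), cursors c1@6 c2@8, authorship .....1.2
After op 2 (delete): buffer="axggmu" (len 6), cursors c1@5 c2@6, authorship ......
After op 3 (move_right): buffer="axggmu" (len 6), cursors c1@6 c2@6, authorship ......
After op 4 (add_cursor(3)): buffer="axggmu" (len 6), cursors c3@3 c1@6 c2@6, authorship ......
After op 5 (move_left): buffer="axggmu" (len 6), cursors c3@2 c1@5 c2@5, authorship ......
After op 6 (insert('w')): buffer="axwggmwwu" (len 9), cursors c3@3 c1@8 c2@8, authorship ..3...12.
Authorship (.=original, N=cursor N): . . 3 . . . 1 2 .
Index 1: author = original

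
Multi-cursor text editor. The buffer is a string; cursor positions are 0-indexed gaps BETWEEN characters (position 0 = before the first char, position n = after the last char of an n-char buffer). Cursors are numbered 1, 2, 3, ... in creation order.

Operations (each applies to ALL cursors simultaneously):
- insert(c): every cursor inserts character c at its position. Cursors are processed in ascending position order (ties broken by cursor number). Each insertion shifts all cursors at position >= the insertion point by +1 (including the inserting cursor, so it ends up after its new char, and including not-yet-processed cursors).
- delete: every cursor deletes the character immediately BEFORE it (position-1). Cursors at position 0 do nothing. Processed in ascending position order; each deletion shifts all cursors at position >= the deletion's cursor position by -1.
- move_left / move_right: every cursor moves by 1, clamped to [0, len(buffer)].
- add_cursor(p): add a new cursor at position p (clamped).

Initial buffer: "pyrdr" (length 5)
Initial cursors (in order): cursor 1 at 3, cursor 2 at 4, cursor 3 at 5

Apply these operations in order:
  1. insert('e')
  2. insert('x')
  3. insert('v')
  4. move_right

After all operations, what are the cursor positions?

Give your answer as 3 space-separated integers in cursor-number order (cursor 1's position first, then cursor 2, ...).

After op 1 (insert('e')): buffer="pyredere" (len 8), cursors c1@4 c2@6 c3@8, authorship ...1.2.3
After op 2 (insert('x')): buffer="pyrexdexrex" (len 11), cursors c1@5 c2@8 c3@11, authorship ...11.22.33
After op 3 (insert('v')): buffer="pyrexvdexvrexv" (len 14), cursors c1@6 c2@10 c3@14, authorship ...111.222.333
After op 4 (move_right): buffer="pyrexvdexvrexv" (len 14), cursors c1@7 c2@11 c3@14, authorship ...111.222.333

Answer: 7 11 14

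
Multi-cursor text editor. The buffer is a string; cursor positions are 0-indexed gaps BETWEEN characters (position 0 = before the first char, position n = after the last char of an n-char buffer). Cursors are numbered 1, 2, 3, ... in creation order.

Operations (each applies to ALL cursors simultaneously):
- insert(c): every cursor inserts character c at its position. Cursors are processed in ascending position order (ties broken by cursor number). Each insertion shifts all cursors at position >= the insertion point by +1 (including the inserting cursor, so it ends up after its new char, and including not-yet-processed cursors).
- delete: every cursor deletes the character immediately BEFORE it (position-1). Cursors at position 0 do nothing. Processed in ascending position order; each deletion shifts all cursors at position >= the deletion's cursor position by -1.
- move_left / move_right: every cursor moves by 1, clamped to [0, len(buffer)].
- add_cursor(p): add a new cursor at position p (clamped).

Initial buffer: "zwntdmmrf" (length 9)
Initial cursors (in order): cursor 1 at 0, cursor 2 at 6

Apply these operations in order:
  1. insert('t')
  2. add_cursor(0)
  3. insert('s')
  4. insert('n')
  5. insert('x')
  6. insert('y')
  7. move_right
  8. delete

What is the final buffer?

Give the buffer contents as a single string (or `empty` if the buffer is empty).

After op 1 (insert('t')): buffer="tzwntdmtmrf" (len 11), cursors c1@1 c2@8, authorship 1......2...
After op 2 (add_cursor(0)): buffer="tzwntdmtmrf" (len 11), cursors c3@0 c1@1 c2@8, authorship 1......2...
After op 3 (insert('s')): buffer="stszwntdmtsmrf" (len 14), cursors c3@1 c1@3 c2@11, authorship 311......22...
After op 4 (insert('n')): buffer="sntsnzwntdmtsnmrf" (len 17), cursors c3@2 c1@5 c2@14, authorship 33111......222...
After op 5 (insert('x')): buffer="snxtsnxzwntdmtsnxmrf" (len 20), cursors c3@3 c1@7 c2@17, authorship 3331111......2222...
After op 6 (insert('y')): buffer="snxytsnxyzwntdmtsnxymrf" (len 23), cursors c3@4 c1@9 c2@20, authorship 333311111......22222...
After op 7 (move_right): buffer="snxytsnxyzwntdmtsnxymrf" (len 23), cursors c3@5 c1@10 c2@21, authorship 333311111......22222...
After op 8 (delete): buffer="snxysnxywntdmtsnxyrf" (len 20), cursors c3@4 c1@8 c2@18, authorship 33331111.....22222..

Answer: snxysnxywntdmtsnxyrf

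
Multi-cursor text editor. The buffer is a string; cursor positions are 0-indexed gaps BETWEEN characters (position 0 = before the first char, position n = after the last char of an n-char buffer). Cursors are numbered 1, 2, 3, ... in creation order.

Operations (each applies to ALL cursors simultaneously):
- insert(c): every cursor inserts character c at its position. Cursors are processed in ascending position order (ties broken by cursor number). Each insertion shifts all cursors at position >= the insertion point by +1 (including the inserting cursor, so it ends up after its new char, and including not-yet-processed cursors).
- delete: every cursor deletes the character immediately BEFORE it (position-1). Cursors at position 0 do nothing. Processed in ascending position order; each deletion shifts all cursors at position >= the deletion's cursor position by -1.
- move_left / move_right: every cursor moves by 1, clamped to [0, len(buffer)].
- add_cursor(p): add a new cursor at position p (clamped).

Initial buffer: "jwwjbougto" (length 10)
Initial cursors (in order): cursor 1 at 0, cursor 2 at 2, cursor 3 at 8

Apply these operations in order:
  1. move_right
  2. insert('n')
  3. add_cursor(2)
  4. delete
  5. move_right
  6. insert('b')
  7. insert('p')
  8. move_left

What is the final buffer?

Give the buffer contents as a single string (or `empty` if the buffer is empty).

After op 1 (move_right): buffer="jwwjbougto" (len 10), cursors c1@1 c2@3 c3@9, authorship ..........
After op 2 (insert('n')): buffer="jnwwnjbougtno" (len 13), cursors c1@2 c2@5 c3@12, authorship .1..2......3.
After op 3 (add_cursor(2)): buffer="jnwwnjbougtno" (len 13), cursors c1@2 c4@2 c2@5 c3@12, authorship .1..2......3.
After op 4 (delete): buffer="wwjbougto" (len 9), cursors c1@0 c4@0 c2@2 c3@8, authorship .........
After op 5 (move_right): buffer="wwjbougto" (len 9), cursors c1@1 c4@1 c2@3 c3@9, authorship .........
After op 6 (insert('b')): buffer="wbbwjbbougtob" (len 13), cursors c1@3 c4@3 c2@6 c3@13, authorship .14..2......3
After op 7 (insert('p')): buffer="wbbppwjbpbougtobp" (len 17), cursors c1@5 c4@5 c2@9 c3@17, authorship .1414..22......33
After op 8 (move_left): buffer="wbbppwjbpbougtobp" (len 17), cursors c1@4 c4@4 c2@8 c3@16, authorship .1414..22......33

Answer: wbbppwjbpbougtobp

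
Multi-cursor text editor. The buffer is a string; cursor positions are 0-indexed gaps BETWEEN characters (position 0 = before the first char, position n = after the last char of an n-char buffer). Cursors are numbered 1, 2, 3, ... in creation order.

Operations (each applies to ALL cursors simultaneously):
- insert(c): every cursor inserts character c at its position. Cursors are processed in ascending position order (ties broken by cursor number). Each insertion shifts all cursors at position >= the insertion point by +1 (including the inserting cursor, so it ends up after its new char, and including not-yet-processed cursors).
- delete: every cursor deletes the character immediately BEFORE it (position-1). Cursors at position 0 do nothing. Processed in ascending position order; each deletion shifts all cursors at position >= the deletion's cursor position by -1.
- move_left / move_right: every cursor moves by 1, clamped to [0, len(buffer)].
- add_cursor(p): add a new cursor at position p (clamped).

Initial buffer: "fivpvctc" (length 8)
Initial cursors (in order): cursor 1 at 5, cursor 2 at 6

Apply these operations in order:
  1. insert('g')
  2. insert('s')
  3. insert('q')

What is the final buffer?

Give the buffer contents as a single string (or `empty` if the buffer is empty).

Answer: fivpvgsqcgsqtc

Derivation:
After op 1 (insert('g')): buffer="fivpvgcgtc" (len 10), cursors c1@6 c2@8, authorship .....1.2..
After op 2 (insert('s')): buffer="fivpvgscgstc" (len 12), cursors c1@7 c2@10, authorship .....11.22..
After op 3 (insert('q')): buffer="fivpvgsqcgsqtc" (len 14), cursors c1@8 c2@12, authorship .....111.222..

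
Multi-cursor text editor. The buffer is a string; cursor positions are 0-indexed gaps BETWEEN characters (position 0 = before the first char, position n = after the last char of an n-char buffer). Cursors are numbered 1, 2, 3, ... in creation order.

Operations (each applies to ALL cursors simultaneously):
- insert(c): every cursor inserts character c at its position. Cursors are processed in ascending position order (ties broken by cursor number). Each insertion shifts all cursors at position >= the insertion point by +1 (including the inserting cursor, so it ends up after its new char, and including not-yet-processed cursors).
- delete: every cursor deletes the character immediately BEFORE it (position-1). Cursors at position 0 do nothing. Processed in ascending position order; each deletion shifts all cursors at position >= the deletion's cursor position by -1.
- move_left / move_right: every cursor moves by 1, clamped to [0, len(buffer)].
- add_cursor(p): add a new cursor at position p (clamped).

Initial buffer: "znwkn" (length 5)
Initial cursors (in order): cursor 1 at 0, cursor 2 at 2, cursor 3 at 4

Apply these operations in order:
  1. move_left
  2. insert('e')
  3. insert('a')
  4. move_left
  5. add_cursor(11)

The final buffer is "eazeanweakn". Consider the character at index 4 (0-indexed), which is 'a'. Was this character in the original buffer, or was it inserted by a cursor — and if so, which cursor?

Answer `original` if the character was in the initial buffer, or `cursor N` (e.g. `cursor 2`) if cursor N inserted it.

After op 1 (move_left): buffer="znwkn" (len 5), cursors c1@0 c2@1 c3@3, authorship .....
After op 2 (insert('e')): buffer="ezenwekn" (len 8), cursors c1@1 c2@3 c3@6, authorship 1.2..3..
After op 3 (insert('a')): buffer="eazeanweakn" (len 11), cursors c1@2 c2@5 c3@9, authorship 11.22..33..
After op 4 (move_left): buffer="eazeanweakn" (len 11), cursors c1@1 c2@4 c3@8, authorship 11.22..33..
After op 5 (add_cursor(11)): buffer="eazeanweakn" (len 11), cursors c1@1 c2@4 c3@8 c4@11, authorship 11.22..33..
Authorship (.=original, N=cursor N): 1 1 . 2 2 . . 3 3 . .
Index 4: author = 2

Answer: cursor 2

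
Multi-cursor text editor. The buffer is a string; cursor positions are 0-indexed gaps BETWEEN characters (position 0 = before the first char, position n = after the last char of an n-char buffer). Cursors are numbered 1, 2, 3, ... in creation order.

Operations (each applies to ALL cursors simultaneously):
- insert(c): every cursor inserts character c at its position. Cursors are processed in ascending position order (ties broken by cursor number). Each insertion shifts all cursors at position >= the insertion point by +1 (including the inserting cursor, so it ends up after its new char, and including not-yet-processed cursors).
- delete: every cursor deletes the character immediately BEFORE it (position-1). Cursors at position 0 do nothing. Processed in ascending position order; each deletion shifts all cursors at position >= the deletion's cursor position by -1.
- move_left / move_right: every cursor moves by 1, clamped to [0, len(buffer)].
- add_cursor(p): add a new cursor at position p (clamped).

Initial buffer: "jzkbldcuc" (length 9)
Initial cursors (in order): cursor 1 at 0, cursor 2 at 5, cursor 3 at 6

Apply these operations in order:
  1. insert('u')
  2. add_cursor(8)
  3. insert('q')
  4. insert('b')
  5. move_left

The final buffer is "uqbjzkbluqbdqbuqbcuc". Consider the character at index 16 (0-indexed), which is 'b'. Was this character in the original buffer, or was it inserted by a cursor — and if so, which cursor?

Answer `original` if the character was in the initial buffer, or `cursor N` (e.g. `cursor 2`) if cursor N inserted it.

After op 1 (insert('u')): buffer="ujzkbluducuc" (len 12), cursors c1@1 c2@7 c3@9, authorship 1.....2.3...
After op 2 (add_cursor(8)): buffer="ujzkbluducuc" (len 12), cursors c1@1 c2@7 c4@8 c3@9, authorship 1.....2.3...
After op 3 (insert('q')): buffer="uqjzkbluqdquqcuc" (len 16), cursors c1@2 c2@9 c4@11 c3@13, authorship 11.....22.433...
After op 4 (insert('b')): buffer="uqbjzkbluqbdqbuqbcuc" (len 20), cursors c1@3 c2@11 c4@14 c3@17, authorship 111.....222.44333...
After op 5 (move_left): buffer="uqbjzkbluqbdqbuqbcuc" (len 20), cursors c1@2 c2@10 c4@13 c3@16, authorship 111.....222.44333...
Authorship (.=original, N=cursor N): 1 1 1 . . . . . 2 2 2 . 4 4 3 3 3 . . .
Index 16: author = 3

Answer: cursor 3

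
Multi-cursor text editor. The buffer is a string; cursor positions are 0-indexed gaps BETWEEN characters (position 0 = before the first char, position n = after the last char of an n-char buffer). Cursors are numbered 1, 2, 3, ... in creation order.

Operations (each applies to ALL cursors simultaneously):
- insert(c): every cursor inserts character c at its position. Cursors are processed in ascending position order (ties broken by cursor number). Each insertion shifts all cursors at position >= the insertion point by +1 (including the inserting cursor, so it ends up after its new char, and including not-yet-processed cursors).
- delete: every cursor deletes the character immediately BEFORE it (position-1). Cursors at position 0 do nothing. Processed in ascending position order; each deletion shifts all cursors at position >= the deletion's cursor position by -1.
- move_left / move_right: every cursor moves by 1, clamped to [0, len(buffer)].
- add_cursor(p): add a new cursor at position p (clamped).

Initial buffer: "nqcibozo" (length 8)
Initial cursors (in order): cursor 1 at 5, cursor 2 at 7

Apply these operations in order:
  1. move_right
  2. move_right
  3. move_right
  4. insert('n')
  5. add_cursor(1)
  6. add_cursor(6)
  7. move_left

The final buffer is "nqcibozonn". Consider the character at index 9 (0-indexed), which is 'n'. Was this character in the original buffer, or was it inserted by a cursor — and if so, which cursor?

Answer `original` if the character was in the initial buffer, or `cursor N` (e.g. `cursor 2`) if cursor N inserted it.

After op 1 (move_right): buffer="nqcibozo" (len 8), cursors c1@6 c2@8, authorship ........
After op 2 (move_right): buffer="nqcibozo" (len 8), cursors c1@7 c2@8, authorship ........
After op 3 (move_right): buffer="nqcibozo" (len 8), cursors c1@8 c2@8, authorship ........
After op 4 (insert('n')): buffer="nqcibozonn" (len 10), cursors c1@10 c2@10, authorship ........12
After op 5 (add_cursor(1)): buffer="nqcibozonn" (len 10), cursors c3@1 c1@10 c2@10, authorship ........12
After op 6 (add_cursor(6)): buffer="nqcibozonn" (len 10), cursors c3@1 c4@6 c1@10 c2@10, authorship ........12
After op 7 (move_left): buffer="nqcibozonn" (len 10), cursors c3@0 c4@5 c1@9 c2@9, authorship ........12
Authorship (.=original, N=cursor N): . . . . . . . . 1 2
Index 9: author = 2

Answer: cursor 2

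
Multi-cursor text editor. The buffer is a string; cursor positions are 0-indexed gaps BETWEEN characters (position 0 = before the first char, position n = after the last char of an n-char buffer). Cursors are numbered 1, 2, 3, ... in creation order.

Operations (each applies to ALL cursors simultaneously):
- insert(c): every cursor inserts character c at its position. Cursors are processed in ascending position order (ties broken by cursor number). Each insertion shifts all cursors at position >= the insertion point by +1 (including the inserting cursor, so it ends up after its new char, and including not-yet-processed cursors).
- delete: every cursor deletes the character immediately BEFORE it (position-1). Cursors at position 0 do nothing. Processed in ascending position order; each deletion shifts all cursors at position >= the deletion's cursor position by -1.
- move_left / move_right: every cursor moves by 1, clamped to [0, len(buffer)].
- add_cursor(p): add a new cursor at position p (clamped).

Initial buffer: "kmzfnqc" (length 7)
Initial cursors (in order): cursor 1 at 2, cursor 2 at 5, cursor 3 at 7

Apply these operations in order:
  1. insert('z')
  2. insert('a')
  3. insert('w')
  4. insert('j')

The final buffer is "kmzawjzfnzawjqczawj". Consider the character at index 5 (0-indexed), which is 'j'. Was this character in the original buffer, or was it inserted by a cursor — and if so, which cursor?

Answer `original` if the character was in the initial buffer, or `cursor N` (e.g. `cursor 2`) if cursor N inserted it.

Answer: cursor 1

Derivation:
After op 1 (insert('z')): buffer="kmzzfnzqcz" (len 10), cursors c1@3 c2@7 c3@10, authorship ..1...2..3
After op 2 (insert('a')): buffer="kmzazfnzaqcza" (len 13), cursors c1@4 c2@9 c3@13, authorship ..11...22..33
After op 3 (insert('w')): buffer="kmzawzfnzawqczaw" (len 16), cursors c1@5 c2@11 c3@16, authorship ..111...222..333
After op 4 (insert('j')): buffer="kmzawjzfnzawjqczawj" (len 19), cursors c1@6 c2@13 c3@19, authorship ..1111...2222..3333
Authorship (.=original, N=cursor N): . . 1 1 1 1 . . . 2 2 2 2 . . 3 3 3 3
Index 5: author = 1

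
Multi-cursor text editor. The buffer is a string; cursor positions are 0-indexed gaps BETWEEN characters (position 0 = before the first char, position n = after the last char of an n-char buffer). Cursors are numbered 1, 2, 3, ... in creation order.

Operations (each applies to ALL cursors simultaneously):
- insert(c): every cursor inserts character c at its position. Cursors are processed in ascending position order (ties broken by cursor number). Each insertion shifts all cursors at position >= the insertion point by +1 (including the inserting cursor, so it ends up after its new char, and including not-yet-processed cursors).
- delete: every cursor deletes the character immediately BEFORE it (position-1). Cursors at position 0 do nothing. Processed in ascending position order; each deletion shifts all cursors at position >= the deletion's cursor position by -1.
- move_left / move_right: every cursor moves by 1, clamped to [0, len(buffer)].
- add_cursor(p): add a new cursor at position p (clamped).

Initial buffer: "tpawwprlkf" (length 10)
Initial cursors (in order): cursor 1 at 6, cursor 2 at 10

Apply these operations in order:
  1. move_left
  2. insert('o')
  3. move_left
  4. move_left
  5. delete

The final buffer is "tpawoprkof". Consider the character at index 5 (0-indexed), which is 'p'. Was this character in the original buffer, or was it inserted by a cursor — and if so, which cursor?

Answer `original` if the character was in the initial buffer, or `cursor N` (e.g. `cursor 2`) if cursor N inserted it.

Answer: original

Derivation:
After op 1 (move_left): buffer="tpawwprlkf" (len 10), cursors c1@5 c2@9, authorship ..........
After op 2 (insert('o')): buffer="tpawwoprlkof" (len 12), cursors c1@6 c2@11, authorship .....1....2.
After op 3 (move_left): buffer="tpawwoprlkof" (len 12), cursors c1@5 c2@10, authorship .....1....2.
After op 4 (move_left): buffer="tpawwoprlkof" (len 12), cursors c1@4 c2@9, authorship .....1....2.
After op 5 (delete): buffer="tpawoprkof" (len 10), cursors c1@3 c2@7, authorship ....1...2.
Authorship (.=original, N=cursor N): . . . . 1 . . . 2 .
Index 5: author = original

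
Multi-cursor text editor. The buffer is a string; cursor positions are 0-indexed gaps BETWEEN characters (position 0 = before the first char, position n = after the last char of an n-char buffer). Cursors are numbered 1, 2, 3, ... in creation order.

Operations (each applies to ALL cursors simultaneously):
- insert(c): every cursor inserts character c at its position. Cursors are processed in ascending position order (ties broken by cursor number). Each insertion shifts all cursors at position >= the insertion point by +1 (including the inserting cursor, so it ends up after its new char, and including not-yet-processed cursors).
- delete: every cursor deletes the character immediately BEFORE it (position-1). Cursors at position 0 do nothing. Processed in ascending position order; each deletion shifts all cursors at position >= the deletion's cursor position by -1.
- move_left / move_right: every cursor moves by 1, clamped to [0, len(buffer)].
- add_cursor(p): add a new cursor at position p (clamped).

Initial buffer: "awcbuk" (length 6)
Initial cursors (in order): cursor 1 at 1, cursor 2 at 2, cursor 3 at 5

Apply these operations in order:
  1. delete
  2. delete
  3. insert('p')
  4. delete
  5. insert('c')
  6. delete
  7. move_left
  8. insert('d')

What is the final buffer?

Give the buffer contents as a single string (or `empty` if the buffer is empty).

After op 1 (delete): buffer="cbk" (len 3), cursors c1@0 c2@0 c3@2, authorship ...
After op 2 (delete): buffer="ck" (len 2), cursors c1@0 c2@0 c3@1, authorship ..
After op 3 (insert('p')): buffer="ppcpk" (len 5), cursors c1@2 c2@2 c3@4, authorship 12.3.
After op 4 (delete): buffer="ck" (len 2), cursors c1@0 c2@0 c3@1, authorship ..
After op 5 (insert('c')): buffer="cccck" (len 5), cursors c1@2 c2@2 c3@4, authorship 12.3.
After op 6 (delete): buffer="ck" (len 2), cursors c1@0 c2@0 c3@1, authorship ..
After op 7 (move_left): buffer="ck" (len 2), cursors c1@0 c2@0 c3@0, authorship ..
After op 8 (insert('d')): buffer="dddck" (len 5), cursors c1@3 c2@3 c3@3, authorship 123..

Answer: dddck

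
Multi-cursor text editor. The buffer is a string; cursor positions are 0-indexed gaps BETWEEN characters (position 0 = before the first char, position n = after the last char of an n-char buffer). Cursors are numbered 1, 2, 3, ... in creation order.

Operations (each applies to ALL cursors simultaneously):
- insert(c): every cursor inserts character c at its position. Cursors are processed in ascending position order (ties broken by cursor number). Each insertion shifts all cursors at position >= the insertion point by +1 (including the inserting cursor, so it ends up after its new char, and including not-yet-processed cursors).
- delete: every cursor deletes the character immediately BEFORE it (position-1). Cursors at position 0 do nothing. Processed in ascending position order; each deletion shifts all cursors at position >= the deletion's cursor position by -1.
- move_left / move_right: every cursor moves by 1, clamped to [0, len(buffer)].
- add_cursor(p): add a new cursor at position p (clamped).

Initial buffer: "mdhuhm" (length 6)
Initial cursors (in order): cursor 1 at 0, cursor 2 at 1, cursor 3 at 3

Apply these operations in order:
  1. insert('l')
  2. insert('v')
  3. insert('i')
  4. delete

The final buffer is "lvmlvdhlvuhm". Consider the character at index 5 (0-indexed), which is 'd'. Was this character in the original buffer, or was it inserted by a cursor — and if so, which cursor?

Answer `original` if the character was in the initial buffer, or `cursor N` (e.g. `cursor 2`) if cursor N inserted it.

Answer: original

Derivation:
After op 1 (insert('l')): buffer="lmldhluhm" (len 9), cursors c1@1 c2@3 c3@6, authorship 1.2..3...
After op 2 (insert('v')): buffer="lvmlvdhlvuhm" (len 12), cursors c1@2 c2@5 c3@9, authorship 11.22..33...
After op 3 (insert('i')): buffer="lvimlvidhlviuhm" (len 15), cursors c1@3 c2@7 c3@12, authorship 111.222..333...
After op 4 (delete): buffer="lvmlvdhlvuhm" (len 12), cursors c1@2 c2@5 c3@9, authorship 11.22..33...
Authorship (.=original, N=cursor N): 1 1 . 2 2 . . 3 3 . . .
Index 5: author = original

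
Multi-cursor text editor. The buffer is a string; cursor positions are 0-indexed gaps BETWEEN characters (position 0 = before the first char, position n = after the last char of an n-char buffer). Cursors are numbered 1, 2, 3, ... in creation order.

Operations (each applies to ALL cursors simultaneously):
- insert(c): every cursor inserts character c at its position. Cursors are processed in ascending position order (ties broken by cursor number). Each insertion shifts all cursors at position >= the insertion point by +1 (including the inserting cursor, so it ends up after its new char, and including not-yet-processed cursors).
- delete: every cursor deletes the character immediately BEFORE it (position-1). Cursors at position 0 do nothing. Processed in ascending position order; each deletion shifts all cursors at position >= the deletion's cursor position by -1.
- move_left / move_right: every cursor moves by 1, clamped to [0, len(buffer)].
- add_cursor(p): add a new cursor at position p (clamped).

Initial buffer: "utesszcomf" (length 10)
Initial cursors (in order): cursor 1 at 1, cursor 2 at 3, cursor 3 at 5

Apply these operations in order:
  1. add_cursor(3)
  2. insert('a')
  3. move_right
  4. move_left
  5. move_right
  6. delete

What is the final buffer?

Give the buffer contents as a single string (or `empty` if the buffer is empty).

After op 1 (add_cursor(3)): buffer="utesszcomf" (len 10), cursors c1@1 c2@3 c4@3 c3@5, authorship ..........
After op 2 (insert('a')): buffer="uateaassazcomf" (len 14), cursors c1@2 c2@6 c4@6 c3@9, authorship .1..24..3.....
After op 3 (move_right): buffer="uateaassazcomf" (len 14), cursors c1@3 c2@7 c4@7 c3@10, authorship .1..24..3.....
After op 4 (move_left): buffer="uateaassazcomf" (len 14), cursors c1@2 c2@6 c4@6 c3@9, authorship .1..24..3.....
After op 5 (move_right): buffer="uateaassazcomf" (len 14), cursors c1@3 c2@7 c4@7 c3@10, authorship .1..24..3.....
After op 6 (delete): buffer="uaeasacomf" (len 10), cursors c1@2 c2@4 c4@4 c3@6, authorship .1.2.3....

Answer: uaeasacomf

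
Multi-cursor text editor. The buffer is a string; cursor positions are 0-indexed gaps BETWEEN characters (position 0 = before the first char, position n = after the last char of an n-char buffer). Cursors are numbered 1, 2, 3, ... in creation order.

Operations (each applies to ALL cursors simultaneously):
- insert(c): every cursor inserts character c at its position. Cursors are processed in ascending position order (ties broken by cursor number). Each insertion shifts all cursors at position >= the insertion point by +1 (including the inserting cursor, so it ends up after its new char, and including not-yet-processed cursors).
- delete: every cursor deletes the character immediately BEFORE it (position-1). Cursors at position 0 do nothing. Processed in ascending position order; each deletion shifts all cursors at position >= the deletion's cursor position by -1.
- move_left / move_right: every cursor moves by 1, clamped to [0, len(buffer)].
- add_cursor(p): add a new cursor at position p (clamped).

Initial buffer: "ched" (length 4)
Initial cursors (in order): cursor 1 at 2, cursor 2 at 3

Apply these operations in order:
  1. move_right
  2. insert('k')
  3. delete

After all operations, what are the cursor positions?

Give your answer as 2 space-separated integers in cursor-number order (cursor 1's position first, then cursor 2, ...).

After op 1 (move_right): buffer="ched" (len 4), cursors c1@3 c2@4, authorship ....
After op 2 (insert('k')): buffer="chekdk" (len 6), cursors c1@4 c2@6, authorship ...1.2
After op 3 (delete): buffer="ched" (len 4), cursors c1@3 c2@4, authorship ....

Answer: 3 4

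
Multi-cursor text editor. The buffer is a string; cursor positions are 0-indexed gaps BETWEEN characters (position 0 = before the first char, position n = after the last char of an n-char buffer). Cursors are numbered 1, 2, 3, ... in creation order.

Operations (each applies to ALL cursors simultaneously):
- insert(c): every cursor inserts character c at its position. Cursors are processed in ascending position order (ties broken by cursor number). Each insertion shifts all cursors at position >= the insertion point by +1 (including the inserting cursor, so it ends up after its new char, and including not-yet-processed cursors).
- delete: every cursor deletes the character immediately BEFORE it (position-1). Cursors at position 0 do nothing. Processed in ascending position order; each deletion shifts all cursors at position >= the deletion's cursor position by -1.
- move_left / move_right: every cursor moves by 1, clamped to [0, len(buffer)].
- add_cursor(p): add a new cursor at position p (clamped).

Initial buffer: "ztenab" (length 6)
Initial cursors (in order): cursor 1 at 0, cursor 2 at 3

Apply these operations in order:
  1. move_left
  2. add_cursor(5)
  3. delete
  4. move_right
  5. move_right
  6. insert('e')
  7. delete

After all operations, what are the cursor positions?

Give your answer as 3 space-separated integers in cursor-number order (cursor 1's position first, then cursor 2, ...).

Answer: 2 3 4

Derivation:
After op 1 (move_left): buffer="ztenab" (len 6), cursors c1@0 c2@2, authorship ......
After op 2 (add_cursor(5)): buffer="ztenab" (len 6), cursors c1@0 c2@2 c3@5, authorship ......
After op 3 (delete): buffer="zenb" (len 4), cursors c1@0 c2@1 c3@3, authorship ....
After op 4 (move_right): buffer="zenb" (len 4), cursors c1@1 c2@2 c3@4, authorship ....
After op 5 (move_right): buffer="zenb" (len 4), cursors c1@2 c2@3 c3@4, authorship ....
After op 6 (insert('e')): buffer="zeenebe" (len 7), cursors c1@3 c2@5 c3@7, authorship ..1.2.3
After op 7 (delete): buffer="zenb" (len 4), cursors c1@2 c2@3 c3@4, authorship ....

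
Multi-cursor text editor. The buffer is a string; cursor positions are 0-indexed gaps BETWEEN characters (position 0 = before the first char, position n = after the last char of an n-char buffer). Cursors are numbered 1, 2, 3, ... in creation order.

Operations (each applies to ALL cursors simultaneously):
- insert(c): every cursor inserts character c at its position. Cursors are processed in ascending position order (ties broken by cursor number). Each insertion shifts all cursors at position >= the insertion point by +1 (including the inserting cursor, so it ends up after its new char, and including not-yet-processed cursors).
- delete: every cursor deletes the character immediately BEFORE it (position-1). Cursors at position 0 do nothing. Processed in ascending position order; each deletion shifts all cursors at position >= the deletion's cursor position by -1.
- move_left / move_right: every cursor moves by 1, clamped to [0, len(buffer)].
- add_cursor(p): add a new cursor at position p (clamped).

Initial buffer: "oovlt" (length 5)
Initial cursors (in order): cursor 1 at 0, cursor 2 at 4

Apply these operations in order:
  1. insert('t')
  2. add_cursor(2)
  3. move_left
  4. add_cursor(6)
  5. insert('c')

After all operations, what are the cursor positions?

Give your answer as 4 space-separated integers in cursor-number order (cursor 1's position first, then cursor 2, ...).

Answer: 1 8 3 10

Derivation:
After op 1 (insert('t')): buffer="toovltt" (len 7), cursors c1@1 c2@6, authorship 1....2.
After op 2 (add_cursor(2)): buffer="toovltt" (len 7), cursors c1@1 c3@2 c2@6, authorship 1....2.
After op 3 (move_left): buffer="toovltt" (len 7), cursors c1@0 c3@1 c2@5, authorship 1....2.
After op 4 (add_cursor(6)): buffer="toovltt" (len 7), cursors c1@0 c3@1 c2@5 c4@6, authorship 1....2.
After op 5 (insert('c')): buffer="ctcoovlctct" (len 11), cursors c1@1 c3@3 c2@8 c4@10, authorship 113....224.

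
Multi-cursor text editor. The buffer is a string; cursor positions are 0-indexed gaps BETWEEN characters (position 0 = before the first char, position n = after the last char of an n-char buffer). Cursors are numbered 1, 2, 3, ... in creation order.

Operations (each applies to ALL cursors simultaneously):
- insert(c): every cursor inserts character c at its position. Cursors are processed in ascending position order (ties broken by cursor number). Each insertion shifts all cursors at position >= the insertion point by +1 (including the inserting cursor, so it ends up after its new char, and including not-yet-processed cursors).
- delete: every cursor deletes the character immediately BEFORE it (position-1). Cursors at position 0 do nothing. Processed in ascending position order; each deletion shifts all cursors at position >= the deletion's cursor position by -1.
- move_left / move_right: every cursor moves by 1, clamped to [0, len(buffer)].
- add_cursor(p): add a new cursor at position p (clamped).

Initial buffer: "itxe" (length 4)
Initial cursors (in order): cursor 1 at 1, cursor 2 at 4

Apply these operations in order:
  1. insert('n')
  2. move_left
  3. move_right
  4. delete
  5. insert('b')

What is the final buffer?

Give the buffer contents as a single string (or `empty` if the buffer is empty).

After op 1 (insert('n')): buffer="intxen" (len 6), cursors c1@2 c2@6, authorship .1...2
After op 2 (move_left): buffer="intxen" (len 6), cursors c1@1 c2@5, authorship .1...2
After op 3 (move_right): buffer="intxen" (len 6), cursors c1@2 c2@6, authorship .1...2
After op 4 (delete): buffer="itxe" (len 4), cursors c1@1 c2@4, authorship ....
After op 5 (insert('b')): buffer="ibtxeb" (len 6), cursors c1@2 c2@6, authorship .1...2

Answer: ibtxeb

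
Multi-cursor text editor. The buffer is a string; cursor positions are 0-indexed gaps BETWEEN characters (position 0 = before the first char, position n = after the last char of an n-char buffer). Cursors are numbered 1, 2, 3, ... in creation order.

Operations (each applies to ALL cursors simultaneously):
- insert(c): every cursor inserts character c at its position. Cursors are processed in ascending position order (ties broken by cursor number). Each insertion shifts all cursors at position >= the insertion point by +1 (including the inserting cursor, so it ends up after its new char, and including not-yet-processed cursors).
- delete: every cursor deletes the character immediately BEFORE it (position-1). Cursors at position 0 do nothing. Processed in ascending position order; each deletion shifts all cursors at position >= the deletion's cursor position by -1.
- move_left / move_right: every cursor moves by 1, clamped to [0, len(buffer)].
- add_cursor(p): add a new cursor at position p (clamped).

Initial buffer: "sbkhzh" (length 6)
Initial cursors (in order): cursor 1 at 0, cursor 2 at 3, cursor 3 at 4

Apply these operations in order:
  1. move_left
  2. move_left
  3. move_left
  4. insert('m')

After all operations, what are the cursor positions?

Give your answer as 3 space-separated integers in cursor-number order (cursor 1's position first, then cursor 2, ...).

After op 1 (move_left): buffer="sbkhzh" (len 6), cursors c1@0 c2@2 c3@3, authorship ......
After op 2 (move_left): buffer="sbkhzh" (len 6), cursors c1@0 c2@1 c3@2, authorship ......
After op 3 (move_left): buffer="sbkhzh" (len 6), cursors c1@0 c2@0 c3@1, authorship ......
After op 4 (insert('m')): buffer="mmsmbkhzh" (len 9), cursors c1@2 c2@2 c3@4, authorship 12.3.....

Answer: 2 2 4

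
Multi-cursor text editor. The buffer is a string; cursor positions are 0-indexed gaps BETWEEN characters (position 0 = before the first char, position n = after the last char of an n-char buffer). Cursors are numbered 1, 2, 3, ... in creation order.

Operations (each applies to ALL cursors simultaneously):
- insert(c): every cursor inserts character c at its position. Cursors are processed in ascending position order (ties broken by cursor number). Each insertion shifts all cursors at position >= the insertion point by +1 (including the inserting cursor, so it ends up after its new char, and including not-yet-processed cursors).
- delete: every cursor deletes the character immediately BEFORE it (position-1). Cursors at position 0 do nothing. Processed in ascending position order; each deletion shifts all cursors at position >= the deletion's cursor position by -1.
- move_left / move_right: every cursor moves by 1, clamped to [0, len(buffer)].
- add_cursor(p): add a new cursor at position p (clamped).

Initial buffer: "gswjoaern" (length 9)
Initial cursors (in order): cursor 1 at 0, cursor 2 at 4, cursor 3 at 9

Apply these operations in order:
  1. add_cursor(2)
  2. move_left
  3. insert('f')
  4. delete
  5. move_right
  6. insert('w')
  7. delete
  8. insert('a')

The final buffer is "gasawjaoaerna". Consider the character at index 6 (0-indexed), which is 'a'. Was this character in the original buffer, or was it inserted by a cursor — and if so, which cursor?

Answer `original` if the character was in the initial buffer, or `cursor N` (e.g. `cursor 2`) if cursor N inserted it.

After op 1 (add_cursor(2)): buffer="gswjoaern" (len 9), cursors c1@0 c4@2 c2@4 c3@9, authorship .........
After op 2 (move_left): buffer="gswjoaern" (len 9), cursors c1@0 c4@1 c2@3 c3@8, authorship .........
After op 3 (insert('f')): buffer="fgfswfjoaerfn" (len 13), cursors c1@1 c4@3 c2@6 c3@12, authorship 1.4..2.....3.
After op 4 (delete): buffer="gswjoaern" (len 9), cursors c1@0 c4@1 c2@3 c3@8, authorship .........
After op 5 (move_right): buffer="gswjoaern" (len 9), cursors c1@1 c4@2 c2@4 c3@9, authorship .........
After op 6 (insert('w')): buffer="gwswwjwoaernw" (len 13), cursors c1@2 c4@4 c2@7 c3@13, authorship .1.4..2.....3
After op 7 (delete): buffer="gswjoaern" (len 9), cursors c1@1 c4@2 c2@4 c3@9, authorship .........
After op 8 (insert('a')): buffer="gasawjaoaerna" (len 13), cursors c1@2 c4@4 c2@7 c3@13, authorship .1.4..2.....3
Authorship (.=original, N=cursor N): . 1 . 4 . . 2 . . . . . 3
Index 6: author = 2

Answer: cursor 2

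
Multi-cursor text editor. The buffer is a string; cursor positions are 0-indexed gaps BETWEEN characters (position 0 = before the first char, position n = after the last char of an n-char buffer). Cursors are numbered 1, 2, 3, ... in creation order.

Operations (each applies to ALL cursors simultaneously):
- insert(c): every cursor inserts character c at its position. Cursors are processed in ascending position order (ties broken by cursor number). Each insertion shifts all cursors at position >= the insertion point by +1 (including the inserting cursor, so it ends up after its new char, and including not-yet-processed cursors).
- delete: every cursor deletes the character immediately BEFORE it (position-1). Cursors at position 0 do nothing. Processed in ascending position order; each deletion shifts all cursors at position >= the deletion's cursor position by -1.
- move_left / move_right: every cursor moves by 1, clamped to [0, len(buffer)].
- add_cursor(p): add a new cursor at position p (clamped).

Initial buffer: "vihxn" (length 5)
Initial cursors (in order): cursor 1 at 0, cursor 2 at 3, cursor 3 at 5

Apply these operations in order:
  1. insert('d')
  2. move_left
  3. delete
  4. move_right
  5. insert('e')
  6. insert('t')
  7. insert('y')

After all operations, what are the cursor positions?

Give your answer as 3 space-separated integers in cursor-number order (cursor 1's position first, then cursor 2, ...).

Answer: 4 10 15

Derivation:
After op 1 (insert('d')): buffer="dvihdxnd" (len 8), cursors c1@1 c2@5 c3@8, authorship 1...2..3
After op 2 (move_left): buffer="dvihdxnd" (len 8), cursors c1@0 c2@4 c3@7, authorship 1...2..3
After op 3 (delete): buffer="dvidxd" (len 6), cursors c1@0 c2@3 c3@5, authorship 1..2.3
After op 4 (move_right): buffer="dvidxd" (len 6), cursors c1@1 c2@4 c3@6, authorship 1..2.3
After op 5 (insert('e')): buffer="devidexde" (len 9), cursors c1@2 c2@6 c3@9, authorship 11..22.33
After op 6 (insert('t')): buffer="detvidetxdet" (len 12), cursors c1@3 c2@8 c3@12, authorship 111..222.333
After op 7 (insert('y')): buffer="detyvidetyxdety" (len 15), cursors c1@4 c2@10 c3@15, authorship 1111..2222.3333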